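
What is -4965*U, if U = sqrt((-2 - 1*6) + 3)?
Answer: -4965*I*sqrt(5) ≈ -11102.0*I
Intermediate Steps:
U = I*sqrt(5) (U = sqrt((-2 - 6) + 3) = sqrt(-8 + 3) = sqrt(-5) = I*sqrt(5) ≈ 2.2361*I)
-4965*U = -4965*I*sqrt(5)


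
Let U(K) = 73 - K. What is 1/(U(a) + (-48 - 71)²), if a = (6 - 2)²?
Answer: 1/14218 ≈ 7.0333e-5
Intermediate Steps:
a = 16 (a = 4² = 16)
1/(U(a) + (-48 - 71)²) = 1/((73 - 1*16) + (-48 - 71)²) = 1/((73 - 16) + (-119)²) = 1/(57 + 14161) = 1/14218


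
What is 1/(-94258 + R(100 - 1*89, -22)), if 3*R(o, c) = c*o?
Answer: -3/283016 ≈ -1.0600e-5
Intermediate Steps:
R(o, c) = c*o/3 (R(o, c) = (c*o)/3 = c*o/3)
1/(-94258 + R(100 - 1*89, -22)) = 1/(-94258 + (⅓)*(-22)*(100 - 1*89)) = 1/(-94258 + (⅓)*(-22)*(100 - 89)) = 1/(-94258 + (⅓)*(-22)*11) = 1/(-94258 - 242/3) = 1/(-283016/3) = -3/283016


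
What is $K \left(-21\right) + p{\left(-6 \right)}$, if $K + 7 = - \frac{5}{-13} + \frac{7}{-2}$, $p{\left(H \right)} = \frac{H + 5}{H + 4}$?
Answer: $\frac{2768}{13} \approx 212.92$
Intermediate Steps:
$p{\left(H \right)} = \frac{5 + H}{4 + H}$
$K = - \frac{263}{26}$ ($K = -7 + \left(- \frac{5}{-13} + \frac{7}{-2}\right) = -7 + \left(\left(-5\right) \left(- \frac{1}{13}\right) + 7 \left(- \frac{1}{2}\right)\right) = -7 + \left(\frac{5}{13} - \frac{7}{2}\right) = -7 - \frac{81}{26} = - \frac{263}{26} \approx -10.115$)
$K \left(-21\right) + p{\left(-6 \right)} = \left(- \frac{263}{26}\right) \left(-21\right) + \frac{5 - 6}{4 - 6} = \frac{5523}{26} + \frac{1}{-2} \left(-1\right) = \frac{5523}{26} - - \frac{1}{2} = \frac{5523}{26} + \frac{1}{2} = \frac{2768}{13}$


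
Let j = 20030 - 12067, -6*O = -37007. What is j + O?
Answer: 84785/6 ≈ 14131.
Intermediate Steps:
O = 37007/6 (O = -⅙*(-37007) = 37007/6 ≈ 6167.8)
j = 7963
j + O = 7963 + 37007/6 = 84785/6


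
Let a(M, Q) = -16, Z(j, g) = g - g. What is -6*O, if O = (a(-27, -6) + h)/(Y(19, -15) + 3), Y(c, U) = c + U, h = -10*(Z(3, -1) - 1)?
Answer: 36/7 ≈ 5.1429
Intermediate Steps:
Z(j, g) = 0
h = 10 (h = -10*(0 - 1) = -10*(-1) = 10)
Y(c, U) = U + c
O = -6/7 (O = (-16 + 10)/((-15 + 19) + 3) = -6/(4 + 3) = -6/7 ≈ -0.85714)
-6*O = -6*(-6/7) = 36/7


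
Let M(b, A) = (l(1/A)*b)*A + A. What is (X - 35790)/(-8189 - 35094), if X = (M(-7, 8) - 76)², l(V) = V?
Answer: 30165/43283 ≈ 0.69693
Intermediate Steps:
M(b, A) = A + b (M(b, A) = (b/A)*A + A = b + A = A + b)
X = 5625 (X = ((8 - 7) - 76)² = (1 - 76)² = (-75)² = 5625)
(X - 35790)/(-8189 - 35094) = (5625 - 35790)/(-8189 - 35094) = -30165/(-43283) = -30165*(-1/43283) = 30165/43283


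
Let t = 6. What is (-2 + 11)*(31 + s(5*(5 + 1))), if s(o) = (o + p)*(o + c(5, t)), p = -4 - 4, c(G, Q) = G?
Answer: 7209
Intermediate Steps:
p = -8
s(o) = (-8 + o)*(5 + o) (s(o) = (o - 8)*(o + 5) = (-8 + o)*(5 + o))
(-2 + 11)*(31 + s(5*(5 + 1))) = (-2 + 11)*(31 + (-40 + (5*(5 + 1))² - 15*(5 + 1))) = 9*(31 + (-40 + (5*6)² - 15*6)) = 9*(31 + (-40 + 30² - 3*30)) = 9*(31 + (-40 + 900 - 90)) = 9*(31 + 770) = 9*801 = 7209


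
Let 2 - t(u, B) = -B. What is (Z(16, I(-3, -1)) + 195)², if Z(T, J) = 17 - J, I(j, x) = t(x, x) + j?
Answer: 45796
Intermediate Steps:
t(u, B) = 2 + B (t(u, B) = 2 - (-1)*B = 2 + B)
I(j, x) = 2 + j + x (I(j, x) = (2 + x) + j = 2 + j + x)
(Z(16, I(-3, -1)) + 195)² = ((17 - (2 - 3 - 1)) + 195)² = ((17 - 1*(-2)) + 195)² = ((17 + 2) + 195)² = (19 + 195)² = 214² = 45796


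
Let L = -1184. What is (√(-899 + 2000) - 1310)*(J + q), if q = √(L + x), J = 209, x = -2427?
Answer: -(209 + I*√3611)*(1310 - √1101) ≈ -2.6686e+5 - 76726.0*I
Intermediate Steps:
q = I*√3611 (q = √(-1184 - 2427) = √(-3611) = I*√3611 ≈ 60.092*I)
(√(-899 + 2000) - 1310)*(J + q) = (√(-899 + 2000) - 1310)*(209 + I*√3611) = (√1101 - 1310)*(209 + I*√3611) = (-1310 + √1101)*(209 + I*√3611)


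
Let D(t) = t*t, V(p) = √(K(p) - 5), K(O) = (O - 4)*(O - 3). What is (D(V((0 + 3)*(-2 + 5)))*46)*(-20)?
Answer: -23000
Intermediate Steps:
K(O) = (-4 + O)*(-3 + O)
V(p) = √(7 + p² - 7*p) (V(p) = √((12 + p² - 7*p) - 5) = √(7 + p² - 7*p))
D(t) = t²
(D(V((0 + 3)*(-2 + 5)))*46)*(-20) = ((√(7 + ((0 + 3)*(-2 + 5))² - 7*(0 + 3)*(-2 + 5)))²*46)*(-20) = ((√(7 + (3*3)² - 21*3))²*46)*(-20) = ((√(7 + 9² - 7*9))²*46)*(-20) = ((√(7 + 81 - 63))²*46)*(-20) = ((√25)²*46)*(-20) = (5²*46)*(-20) = (25*46)*(-20) = 1150*(-20) = -23000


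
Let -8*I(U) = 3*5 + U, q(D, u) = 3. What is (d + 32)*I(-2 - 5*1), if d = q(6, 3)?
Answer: -35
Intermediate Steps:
d = 3
I(U) = -15/8 - U/8 (I(U) = -(3*5 + U)/8 = -(15 + U)/8 = -15/8 - U/8)
(d + 32)*I(-2 - 5*1) = (3 + 32)*(-15/8 - (-2 - 5*1)/8) = 35*(-15/8 - (-2 - 5)/8) = 35*(-15/8 - 1/8*(-7)) = 35*(-15/8 + 7/8) = 35*(-1) = -35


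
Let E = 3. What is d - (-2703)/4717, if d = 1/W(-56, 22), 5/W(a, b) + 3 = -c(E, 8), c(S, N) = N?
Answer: -724/445 ≈ -1.6270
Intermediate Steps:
W(a, b) = -5/11 (W(a, b) = 5/(-3 - 1*8) = 5/(-3 - 8) = 5/(-11) = 5*(-1/11) = -5/11)
d = -11/5 (d = 1/(-5/11) = -11/5 ≈ -2.2000)
d - (-2703)/4717 = -11/5 - (-2703)/4717 = -11/5 - 1*(-51/89) = -11/5 + 51/89 = -724/445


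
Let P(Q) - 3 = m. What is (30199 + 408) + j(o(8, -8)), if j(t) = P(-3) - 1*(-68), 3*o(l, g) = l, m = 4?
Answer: 30682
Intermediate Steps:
o(l, g) = l/3
P(Q) = 7 (P(Q) = 3 + 4 = 7)
j(t) = 75 (j(t) = 7 - 1*(-68) = 7 + 68 = 75)
(30199 + 408) + j(o(8, -8)) = (30199 + 408) + 75 = 30607 + 75 = 30682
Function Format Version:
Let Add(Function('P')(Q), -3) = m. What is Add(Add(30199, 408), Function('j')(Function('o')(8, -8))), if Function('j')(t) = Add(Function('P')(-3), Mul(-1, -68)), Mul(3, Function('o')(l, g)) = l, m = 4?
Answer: 30682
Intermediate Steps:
Function('o')(l, g) = Mul(Rational(1, 3), l)
Function('P')(Q) = 7 (Function('P')(Q) = Add(3, 4) = 7)
Function('j')(t) = 75 (Function('j')(t) = Add(7, Mul(-1, -68)) = Add(7, 68) = 75)
Add(Add(30199, 408), Function('j')(Function('o')(8, -8))) = Add(Add(30199, 408), 75) = Add(30607, 75) = 30682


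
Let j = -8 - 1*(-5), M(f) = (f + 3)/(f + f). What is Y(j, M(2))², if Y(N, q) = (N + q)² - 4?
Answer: 225/256 ≈ 0.87891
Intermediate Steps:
M(f) = (3 + f)/(2*f) (M(f) = (3 + f)/((2*f)) = (3 + f)*(1/(2*f)) = (3 + f)/(2*f))
j = -3 (j = -8 + 5 = -3)
Y(N, q) = -4 + (N + q)²
Y(j, M(2))² = (-4 + (-3 + (½)*(3 + 2)/2)²)² = (-4 + (-3 + (½)*(½)*5)²)² = (-4 + (-3 + 5/4)²)² = (-4 + (-7/4)²)² = (-4 + 49/16)² = (-15/16)² = 225/256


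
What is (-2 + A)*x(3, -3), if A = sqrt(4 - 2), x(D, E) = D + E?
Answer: 0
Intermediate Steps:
A = sqrt(2) ≈ 1.4142
(-2 + A)*x(3, -3) = (-2 + sqrt(2))*(3 - 3) = (-2 + sqrt(2))*0 = 0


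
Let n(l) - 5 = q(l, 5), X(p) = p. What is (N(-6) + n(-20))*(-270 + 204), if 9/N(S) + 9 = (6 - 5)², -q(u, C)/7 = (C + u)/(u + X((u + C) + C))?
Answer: -99/4 ≈ -24.750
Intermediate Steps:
q(u, C) = -7*(C + u)/(2*C + 2*u) (q(u, C) = -7*(C + u)/(u + ((u + C) + C)) = -7*(C + u)/(u + ((C + u) + C)) = -7*(C + u)/(u + (u + 2*C)) = -7*(C + u)/(2*C + 2*u))
N(S) = -9/8 (N(S) = 9/(-9 + (6 - 5)²) = 9/(-9 + 1²) = 9/(-9 + 1) = 9/(-8) = 9*(-⅛) = -9/8)
n(l) = 3/2 (n(l) = 5 - 7/2 = 3/2)
(N(-6) + n(-20))*(-270 + 204) = (-9/8 + 3/2)*(-270 + 204) = (3/8)*(-66) = -99/4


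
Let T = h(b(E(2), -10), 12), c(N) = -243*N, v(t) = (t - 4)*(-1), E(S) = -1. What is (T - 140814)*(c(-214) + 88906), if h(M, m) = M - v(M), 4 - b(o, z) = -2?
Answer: -19840691848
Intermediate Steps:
v(t) = 4 - t (v(t) = (-4 + t)*(-1) = 4 - t)
b(o, z) = 6 (b(o, z) = 4 - 1*(-2) = 4 + 2 = 6)
h(M, m) = -4 + 2*M (h(M, m) = M - (4 - M) = M + (-4 + M) = -4 + 2*M)
T = 8 (T = -4 + 2*6 = -4 + 12 = 8)
(T - 140814)*(c(-214) + 88906) = (8 - 140814)*(-243*(-214) + 88906) = -140806*(52002 + 88906) = -140806*140908 = -19840691848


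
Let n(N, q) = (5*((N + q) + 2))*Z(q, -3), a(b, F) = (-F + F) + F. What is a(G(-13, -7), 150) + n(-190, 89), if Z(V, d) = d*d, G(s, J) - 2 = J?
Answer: -4305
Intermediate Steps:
G(s, J) = 2 + J
Z(V, d) = d²
a(b, F) = F (a(b, F) = 0 + F = F)
n(N, q) = 90 + 45*N + 45*q (n(N, q) = (5*((N + q) + 2))*(-3)² = (5*(2 + N + q))*9 = (10 + 5*N + 5*q)*9 = 90 + 45*N + 45*q)
a(G(-13, -7), 150) + n(-190, 89) = 150 + (90 + 45*(-190) + 45*89) = 150 + (90 - 8550 + 4005) = 150 - 4455 = -4305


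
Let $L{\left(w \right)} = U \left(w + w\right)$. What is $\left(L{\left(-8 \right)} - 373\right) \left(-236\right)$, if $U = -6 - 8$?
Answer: $35164$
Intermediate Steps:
$U = -14$ ($U = -6 - 8 = -14$)
$L{\left(w \right)} = - 28 w$ ($L{\left(w \right)} = - 14 \left(w + w\right) = - 14 \cdot 2 w = - 28 w$)
$\left(L{\left(-8 \right)} - 373\right) \left(-236\right) = \left(\left(-28\right) \left(-8\right) - 373\right) \left(-236\right) = \left(224 - 373\right) \left(-236\right) = \left(-149\right) \left(-236\right) = 35164$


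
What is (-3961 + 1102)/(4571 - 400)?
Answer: -2859/4171 ≈ -0.68545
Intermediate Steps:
(-3961 + 1102)/(4571 - 400) = -2859/4171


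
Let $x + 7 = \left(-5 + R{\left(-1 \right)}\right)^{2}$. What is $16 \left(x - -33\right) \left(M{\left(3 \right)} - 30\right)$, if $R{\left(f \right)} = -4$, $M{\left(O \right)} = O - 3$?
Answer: $-51360$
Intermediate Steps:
$M{\left(O \right)} = -3 + O$
$x = 74$ ($x = -7 + \left(-5 - 4\right)^{2} = -7 + \left(-9\right)^{2} = -7 + 81 = 74$)
$16 \left(x - -33\right) \left(M{\left(3 \right)} - 30\right) = 16 \left(74 - -33\right) \left(\left(-3 + 3\right) - 30\right) = 16 \left(74 + 33\right) \left(0 - 30\right) = 16 \cdot 107 \left(-30\right) = 1712 \left(-30\right) = -51360$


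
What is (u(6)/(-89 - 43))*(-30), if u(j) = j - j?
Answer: 0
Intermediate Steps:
u(j) = 0
(u(6)/(-89 - 43))*(-30) = (0/(-89 - 43))*(-30) = (0/(-132))*(-30) = (0*(-1/132))*(-30) = 0*(-30) = 0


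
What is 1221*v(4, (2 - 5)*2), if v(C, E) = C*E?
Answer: -29304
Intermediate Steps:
1221*v(4, (2 - 5)*2) = 1221*(4*((2 - 5)*2)) = 1221*(4*(-3*2)) = 1221*(4*(-6)) = 1221*(-24) = -29304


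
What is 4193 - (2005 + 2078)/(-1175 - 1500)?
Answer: 11220358/2675 ≈ 4194.5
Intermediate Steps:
4193 - (2005 + 2078)/(-1175 - 1500) = 4193 - 4083/(-2675) = 4193 - 4083*(-1)/2675 = 4193 - 1*(-4083/2675) = 4193 + 4083/2675 = 11220358/2675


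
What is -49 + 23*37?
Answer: 802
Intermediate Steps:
-49 + 23*37 = -49 + 851 = 802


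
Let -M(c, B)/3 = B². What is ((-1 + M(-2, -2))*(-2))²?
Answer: 676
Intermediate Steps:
M(c, B) = -3*B²
((-1 + M(-2, -2))*(-2))² = ((-1 - 3*(-2)²)*(-2))² = ((-1 - 3*4)*(-2))² = ((-1 - 12)*(-2))² = (-13*(-2))² = 26² = 676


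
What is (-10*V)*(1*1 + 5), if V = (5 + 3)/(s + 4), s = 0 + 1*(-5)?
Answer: 480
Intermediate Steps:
s = -5 (s = 0 - 5 = -5)
V = -8 (V = (5 + 3)/(-5 + 4) = 8/(-1) = 8*(-1) = -8)
(-10*V)*(1*1 + 5) = (-10*(-8))*(1*1 + 5) = 80*(1 + 5) = 80*6 = 480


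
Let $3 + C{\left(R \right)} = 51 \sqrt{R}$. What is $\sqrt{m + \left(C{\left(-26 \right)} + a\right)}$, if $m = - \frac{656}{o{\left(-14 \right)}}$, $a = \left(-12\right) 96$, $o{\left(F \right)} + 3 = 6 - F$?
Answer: $\frac{\sqrt{-344947 + 14739 i \sqrt{26}}}{17} \approx 3.7417 + 34.75 i$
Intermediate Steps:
$C{\left(R \right)} = -3 + 51 \sqrt{R}$
$o{\left(F \right)} = 3 - F$ ($o{\left(F \right)} = -3 - \left(-6 + F\right) = 3 - F$)
$a = -1152$
$m = - \frac{656}{17}$ ($m = - \frac{656}{3 - -14} = - \frac{656}{3 + 14} = - \frac{656}{17} \approx -38.588$)
$\sqrt{m + \left(C{\left(-26 \right)} + a\right)} = \sqrt{- \frac{656}{17} - \left(1155 - 51 i \sqrt{26}\right)} = \sqrt{- \frac{20291}{17} + 51 i \sqrt{26}}$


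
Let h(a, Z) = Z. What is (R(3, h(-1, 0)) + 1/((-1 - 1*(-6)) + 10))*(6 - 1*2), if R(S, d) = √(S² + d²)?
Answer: 184/15 ≈ 12.267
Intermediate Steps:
(R(3, h(-1, 0)) + 1/((-1 - 1*(-6)) + 10))*(6 - 1*2) = (√(3² + 0²) + 1/((-1 - 1*(-6)) + 10))*(6 - 1*2) = (√(9 + 0) + 1/((-1 + 6) + 10))*(6 - 2) = (√9 + 1/(5 + 10))*4 = (3 + 1/15)*4 = (46/15)*4 = 184/15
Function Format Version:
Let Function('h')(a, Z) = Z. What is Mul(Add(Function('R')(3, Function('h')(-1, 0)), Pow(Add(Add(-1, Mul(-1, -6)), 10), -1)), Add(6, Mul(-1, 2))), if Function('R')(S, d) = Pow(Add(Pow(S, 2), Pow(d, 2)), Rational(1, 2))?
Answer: Rational(184, 15) ≈ 12.267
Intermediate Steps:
Mul(Add(Function('R')(3, Function('h')(-1, 0)), Pow(Add(Add(-1, Mul(-1, -6)), 10), -1)), Add(6, Mul(-1, 2))) = Mul(Add(Pow(Add(Pow(3, 2), Pow(0, 2)), Rational(1, 2)), Pow(Add(Add(-1, Mul(-1, -6)), 10), -1)), Add(6, Mul(-1, 2))) = Mul(Add(Pow(Add(9, 0), Rational(1, 2)), Pow(Add(Add(-1, 6), 10), -1)), Add(6, -2)) = Mul(Add(Pow(9, Rational(1, 2)), Pow(Add(5, 10), -1)), 4) = Mul(Add(3, Pow(15, -1)), 4) = Mul(Add(3, Rational(1, 15)), 4) = Mul(Rational(46, 15), 4) = Rational(184, 15)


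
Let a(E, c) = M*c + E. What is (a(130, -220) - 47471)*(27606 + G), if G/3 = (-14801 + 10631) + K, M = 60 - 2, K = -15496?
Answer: 1886690592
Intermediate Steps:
M = 58
G = -58998 (G = 3*((-14801 + 10631) - 15496) = 3*(-4170 - 15496) = 3*(-19666) = -58998)
a(E, c) = E + 58*c (a(E, c) = 58*c + E = E + 58*c)
(a(130, -220) - 47471)*(27606 + G) = ((130 + 58*(-220)) - 47471)*(27606 - 58998) = ((130 - 12760) - 47471)*(-31392) = (-12630 - 47471)*(-31392) = -60101*(-31392) = 1886690592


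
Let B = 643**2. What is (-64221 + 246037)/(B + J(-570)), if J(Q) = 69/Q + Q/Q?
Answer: 34545040/78555477 ≈ 0.43975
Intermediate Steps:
J(Q) = 1 + 69/Q (J(Q) = 69/Q + 1 = 1 + 69/Q)
B = 413449
(-64221 + 246037)/(B + J(-570)) = (-64221 + 246037)/(413449 + (69 - 570)/(-570)) = 181816/(413449 - 1/570*(-501)) = 181816/(413449 + 167/190) = 181816/(78555477/190) = 181816*(190/78555477) = 34545040/78555477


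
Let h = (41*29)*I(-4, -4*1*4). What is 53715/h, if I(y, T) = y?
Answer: -53715/4756 ≈ -11.294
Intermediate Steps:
h = -4756 (h = (41*29)*(-4) = 1189*(-4) = -4756)
53715/h = 53715/(-4756) = 53715*(-1/4756) = -53715/4756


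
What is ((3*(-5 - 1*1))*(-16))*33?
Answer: 9504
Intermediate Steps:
((3*(-5 - 1*1))*(-16))*33 = ((3*(-5 - 1))*(-16))*33 = ((3*(-6))*(-16))*33 = -18*(-16)*33 = 288*33 = 9504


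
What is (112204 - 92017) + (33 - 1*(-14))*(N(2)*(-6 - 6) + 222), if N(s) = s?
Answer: 29493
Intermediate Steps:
(112204 - 92017) + (33 - 1*(-14))*(N(2)*(-6 - 6) + 222) = (112204 - 92017) + (33 - 1*(-14))*(2*(-6 - 6) + 222) = 20187 + (33 + 14)*(2*(-12) + 222) = 20187 + 47*(-24 + 222) = 20187 + 47*198 = 20187 + 9306 = 29493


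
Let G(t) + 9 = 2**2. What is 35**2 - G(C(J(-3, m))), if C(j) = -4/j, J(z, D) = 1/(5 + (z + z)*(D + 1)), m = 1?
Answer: 1230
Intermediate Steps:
J(z, D) = 1/(5 + 2*z*(1 + D)) (J(z, D) = 1/(5 + (2*z)*(1 + D)) = 1/(5 + 2*z*(1 + D)))
G(t) = -5 (G(t) = -9 + 2**2 = -9 + 4 = -5)
35**2 - G(C(J(-3, m))) = 35**2 - 1*(-5) = 1225 + 5 = 1230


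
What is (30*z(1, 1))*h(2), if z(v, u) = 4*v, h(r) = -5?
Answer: -600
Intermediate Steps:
(30*z(1, 1))*h(2) = (30*(4*1))*(-5) = (30*4)*(-5) = 120*(-5) = -600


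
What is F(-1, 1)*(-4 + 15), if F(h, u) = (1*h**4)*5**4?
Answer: 6875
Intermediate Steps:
F(h, u) = 625*h**4 (F(h, u) = h**4*625 = 625*h**4)
F(-1, 1)*(-4 + 15) = (625*(-1)**4)*(-4 + 15) = (625*1)*11 = 625*11 = 6875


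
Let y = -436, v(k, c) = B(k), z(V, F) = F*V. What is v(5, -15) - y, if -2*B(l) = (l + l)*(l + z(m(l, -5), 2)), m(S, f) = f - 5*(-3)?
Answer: 311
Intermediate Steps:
m(S, f) = 15 + f (m(S, f) = f + 15 = 15 + f)
B(l) = -l*(20 + l) (B(l) = -(l + l)*(l + 2*(15 - 5))/2 = -2*l*(l + 2*10)/2 = -2*l*(l + 20)/2 = -2*l*(20 + l)/2 = -l*(20 + l))
v(k, c) = -k*(20 + k)
v(5, -15) - y = -1*5*(20 + 5) - 1*(-436) = -1*5*25 + 436 = -125 + 436 = 311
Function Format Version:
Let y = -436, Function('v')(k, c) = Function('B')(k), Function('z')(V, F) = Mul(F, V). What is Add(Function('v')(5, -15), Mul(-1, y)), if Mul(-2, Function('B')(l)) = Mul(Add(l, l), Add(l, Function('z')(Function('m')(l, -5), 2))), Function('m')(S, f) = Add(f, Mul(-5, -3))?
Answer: 311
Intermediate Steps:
Function('m')(S, f) = Add(15, f) (Function('m')(S, f) = Add(f, 15) = Add(15, f))
Function('B')(l) = Mul(-1, l, Add(20, l)) (Function('B')(l) = Mul(Rational(-1, 2), Mul(Add(l, l), Add(l, Mul(2, Add(15, -5))))) = Mul(Rational(-1, 2), Mul(Mul(2, l), Add(l, Mul(2, 10)))) = Mul(Rational(-1, 2), Mul(Mul(2, l), Add(l, 20))) = Mul(Rational(-1, 2), Mul(Mul(2, l), Add(20, l))) = Mul(Rational(-1, 2), Mul(2, l, Add(20, l))) = Mul(-1, l, Add(20, l)))
Function('v')(k, c) = Mul(-1, k, Add(20, k))
Add(Function('v')(5, -15), Mul(-1, y)) = Add(Mul(-1, 5, Add(20, 5)), Mul(-1, -436)) = Add(Mul(-1, 5, 25), 436) = Add(-125, 436) = 311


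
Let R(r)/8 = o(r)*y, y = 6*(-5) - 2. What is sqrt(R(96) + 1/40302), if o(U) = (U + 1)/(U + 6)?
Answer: I*sqrt(12697552414402)/228378 ≈ 15.603*I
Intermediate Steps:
o(U) = (1 + U)/(6 + U)
y = -32 (y = -30 - 2 = -32)
R(r) = -256*(1 + r)/(6 + r) (R(r) = 8*(((1 + r)/(6 + r))*(-32)) = 8*(-32*(1 + r)/(6 + r)) = -256*(1 + r)/(6 + r))
sqrt(R(96) + 1/40302) = sqrt(256*(-1 - 1*96)/(6 + 96) + 1/40302) = sqrt(256*(-1 - 96)/102 + 1/40302) = sqrt(256*(1/102)*(-97) + 1/40302) = sqrt(-12416/51 + 1/40302) = sqrt(-166796527/685134) = I*sqrt(12697552414402)/228378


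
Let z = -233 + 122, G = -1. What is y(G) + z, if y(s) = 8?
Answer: -103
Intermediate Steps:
z = -111
y(G) + z = 8 - 111 = -103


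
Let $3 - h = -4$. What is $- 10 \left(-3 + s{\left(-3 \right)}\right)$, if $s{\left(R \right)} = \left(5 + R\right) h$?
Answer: $-110$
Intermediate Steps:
$h = 7$ ($h = 3 - -4 = 3 + 4 = 7$)
$s{\left(R \right)} = 35 + 7 R$ ($s{\left(R \right)} = \left(5 + R\right) 7 = 35 + 7 R$)
$- 10 \left(-3 + s{\left(-3 \right)}\right) = - 10 \left(-3 + \left(35 + 7 \left(-3\right)\right)\right) = - 10 \left(-3 + \left(35 - 21\right)\right) = - 10 \left(-3 + 14\right) = \left(-10\right) 11 = -110$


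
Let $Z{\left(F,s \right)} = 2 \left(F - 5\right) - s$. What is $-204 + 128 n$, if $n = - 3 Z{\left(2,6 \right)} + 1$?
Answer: $4532$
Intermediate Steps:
$Z{\left(F,s \right)} = -10 - s + 2 F$ ($Z{\left(F,s \right)} = 2 \left(-5 + F\right) - s = \left(-10 + 2 F\right) - s = -10 - s + 2 F$)
$n = 37$ ($n = - 3 \left(-10 - 6 + 2 \cdot 2\right) + 1 = - 3 \left(-10 - 6 + 4\right) + 1 = \left(-3\right) \left(-12\right) + 1 = 36 + 1 = 37$)
$-204 + 128 n = -204 + 128 \cdot 37 = -204 + 4736 = 4532$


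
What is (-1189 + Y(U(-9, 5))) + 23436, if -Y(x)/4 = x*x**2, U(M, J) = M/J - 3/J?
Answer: 2787787/125 ≈ 22302.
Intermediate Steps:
U(M, J) = -3/J + M/J
Y(x) = -4*x**3 (Y(x) = -4*x*x**2 = -4*x**3)
(-1189 + Y(U(-9, 5))) + 23436 = (-1189 - 4*(-3 - 9)**3/125) + 23436 = (-1189 - 4*((1/5)*(-12))**3) + 23436 = (-1189 - 4*(-12/5)**3) + 23436 = (-1189 - 4*(-1728/125)) + 23436 = (-1189 + 6912/125) + 23436 = -141713/125 + 23436 = 2787787/125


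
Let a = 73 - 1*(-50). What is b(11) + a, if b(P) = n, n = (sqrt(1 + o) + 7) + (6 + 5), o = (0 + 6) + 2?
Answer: 144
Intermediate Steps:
a = 123 (a = 73 + 50 = 123)
o = 8 (o = 6 + 2 = 8)
n = 21 (n = (sqrt(1 + 8) + 7) + (6 + 5) = (sqrt(9) + 7) + 11 = (3 + 7) + 11 = 10 + 11 = 21)
b(P) = 21
b(11) + a = 21 + 123 = 144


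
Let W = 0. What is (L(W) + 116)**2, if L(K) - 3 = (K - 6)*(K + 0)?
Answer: 14161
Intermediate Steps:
L(K) = 3 + K*(-6 + K) (L(K) = 3 + (K - 6)*(K + 0) = 3 + (-6 + K)*K = 3 + K*(-6 + K))
(L(W) + 116)**2 = ((3 + 0**2 - 6*0) + 116)**2 = ((3 + 0 + 0) + 116)**2 = (3 + 116)**2 = 119**2 = 14161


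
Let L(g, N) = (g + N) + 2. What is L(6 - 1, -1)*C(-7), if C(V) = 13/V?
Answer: -78/7 ≈ -11.143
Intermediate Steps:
L(g, N) = 2 + N + g (L(g, N) = (N + g) + 2 = 2 + N + g)
L(6 - 1, -1)*C(-7) = (2 - 1 + (6 - 1))*(13/(-7)) = (2 - 1 + 5)*(13*(-1/7)) = 6*(-13/7) = -78/7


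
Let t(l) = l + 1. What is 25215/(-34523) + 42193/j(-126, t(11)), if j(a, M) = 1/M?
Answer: 17479522053/34523 ≈ 5.0632e+5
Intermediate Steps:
t(l) = 1 + l
25215/(-34523) + 42193/j(-126, t(11)) = 25215/(-34523) + 42193/(1/(1 + 11)) = 25215*(-1/34523) + 42193/(1/12) = -25215/34523 + 42193/(1/12) = -25215/34523 + 42193*12 = -25215/34523 + 506316 = 17479522053/34523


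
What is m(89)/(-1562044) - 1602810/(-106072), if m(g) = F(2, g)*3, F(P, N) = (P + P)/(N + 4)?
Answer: 9701681453569/642045383276 ≈ 15.111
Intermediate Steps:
F(P, N) = 2*P/(4 + N) (F(P, N) = (2*P)/(4 + N) = 2*P/(4 + N))
m(g) = 12/(4 + g) (m(g) = (2*2/(4 + g))*3 = (4/(4 + g))*3 = 12/(4 + g))
m(89)/(-1562044) - 1602810/(-106072) = (12/(4 + 89))/(-1562044) - 1602810/(-106072) = (12/93)*(-1/1562044) - 1602810*(-1/106072) = (12*(1/93))*(-1/1562044) + 801405/53036 = (4/31)*(-1/1562044) + 801405/53036 = -1/12105841 + 801405/53036 = 9701681453569/642045383276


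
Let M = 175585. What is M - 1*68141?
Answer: 107444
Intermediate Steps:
M - 1*68141 = 175585 - 1*68141 = 175585 - 68141 = 107444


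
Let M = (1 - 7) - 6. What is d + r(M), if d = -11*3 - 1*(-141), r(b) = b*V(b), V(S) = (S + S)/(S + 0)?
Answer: 84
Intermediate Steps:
V(S) = 2 (V(S) = (2*S)/S = 2)
M = -12 (M = -6 - 6 = -12)
r(b) = 2*b (r(b) = b*2 = 2*b)
d = 108 (d = -33 + 141 = 108)
d + r(M) = 108 + 2*(-12) = 108 - 24 = 84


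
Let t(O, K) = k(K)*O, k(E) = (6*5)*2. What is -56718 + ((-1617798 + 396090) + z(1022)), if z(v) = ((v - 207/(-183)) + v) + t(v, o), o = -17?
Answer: -74118713/61 ≈ -1.2151e+6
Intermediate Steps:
k(E) = 60 (k(E) = 30*2 = 60)
t(O, K) = 60*O
z(v) = 69/61 + 62*v (z(v) = ((v - 207/(-183)) + v) + 60*v = ((v - 207*(-1)/183) + v) + 60*v = ((v - 1*(-69/61)) + v) + 60*v = ((v + 69/61) + v) + 60*v = ((69/61 + v) + v) + 60*v = (69/61 + 2*v) + 60*v = 69/61 + 62*v)
-56718 + ((-1617798 + 396090) + z(1022)) = -56718 + ((-1617798 + 396090) + (69/61 + 62*1022)) = -56718 + (-1221708 + (69/61 + 63364)) = -56718 + (-1221708 + 3865273/61) = -56718 - 70658915/61 = -74118713/61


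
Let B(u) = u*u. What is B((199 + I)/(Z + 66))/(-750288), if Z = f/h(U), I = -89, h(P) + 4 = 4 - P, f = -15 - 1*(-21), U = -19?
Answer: -3971/1082870208 ≈ -3.6671e-6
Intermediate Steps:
f = 6 (f = -15 + 21 = 6)
h(P) = -P (h(P) = -4 + (4 - P) = -P)
Z = 6/19 (Z = 6/((-1*(-19))) = 6/19 ≈ 0.31579)
B(u) = u**2
B((199 + I)/(Z + 66))/(-750288) = ((199 - 89)/(6/19 + 66))**2/(-750288) = (110/(1260/19))**2*(-1/750288) = (110*(19/1260))**2*(-1/750288) = (209/126)**2*(-1/750288) = (43681/15876)*(-1/750288) = -3971/1082870208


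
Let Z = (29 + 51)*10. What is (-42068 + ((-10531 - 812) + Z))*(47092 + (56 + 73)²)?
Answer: -3353056863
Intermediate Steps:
Z = 800 (Z = 80*10 = 800)
(-42068 + ((-10531 - 812) + Z))*(47092 + (56 + 73)²) = (-42068 + ((-10531 - 812) + 800))*(47092 + (56 + 73)²) = (-42068 + (-11343 + 800))*(47092 + 129²) = (-42068 - 10543)*(47092 + 16641) = -52611*63733 = -3353056863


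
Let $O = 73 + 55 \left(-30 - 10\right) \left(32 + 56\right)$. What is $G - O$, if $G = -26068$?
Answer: $167459$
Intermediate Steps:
$O = -193527$ ($O = 73 + 55 \left(\left(-40\right) 88\right) = 73 + 55 \left(-3520\right) = 73 - 193600 = -193527$)
$G - O = -26068 - -193527 = -26068 + 193527 = 167459$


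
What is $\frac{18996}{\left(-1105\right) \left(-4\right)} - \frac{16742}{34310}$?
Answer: $\frac{14443828}{3791255} \approx 3.8098$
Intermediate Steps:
$\frac{18996}{\left(-1105\right) \left(-4\right)} - \frac{16742}{34310} = \frac{18996}{4420} - \frac{8371}{17155} = 18996 \cdot \frac{1}{4420} - \frac{8371}{17155} = \frac{4749}{1105} - \frac{8371}{17155} = \frac{14443828}{3791255}$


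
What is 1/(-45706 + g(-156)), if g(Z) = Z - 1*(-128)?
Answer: -1/45734 ≈ -2.1866e-5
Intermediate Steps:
g(Z) = 128 + Z (g(Z) = Z + 128 = 128 + Z)
1/(-45706 + g(-156)) = 1/(-45706 + (128 - 156)) = 1/(-45706 - 28) = 1/(-45734) = -1/45734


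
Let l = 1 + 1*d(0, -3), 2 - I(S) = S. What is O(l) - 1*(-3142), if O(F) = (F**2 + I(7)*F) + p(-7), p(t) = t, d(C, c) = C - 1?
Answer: 3135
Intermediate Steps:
d(C, c) = -1 + C
I(S) = 2 - S
l = 0 (l = 1 + 1*(-1 + 0) = 1 + 1*(-1) = 1 - 1 = 0)
O(F) = -7 + F**2 - 5*F (O(F) = (F**2 + (2 - 1*7)*F) - 7 = (F**2 + (2 - 7)*F) - 7 = (F**2 - 5*F) - 7 = -7 + F**2 - 5*F)
O(l) - 1*(-3142) = (-7 + 0**2 - 5*0) - 1*(-3142) = (-7 + 0 + 0) + 3142 = -7 + 3142 = 3135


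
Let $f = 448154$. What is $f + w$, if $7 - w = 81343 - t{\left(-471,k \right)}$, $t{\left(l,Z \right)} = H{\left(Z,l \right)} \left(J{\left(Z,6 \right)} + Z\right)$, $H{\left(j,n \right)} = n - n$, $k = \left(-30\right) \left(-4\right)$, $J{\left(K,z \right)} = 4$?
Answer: $366818$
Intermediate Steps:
$k = 120$
$H{\left(j,n \right)} = 0$
$t{\left(l,Z \right)} = 0$ ($t{\left(l,Z \right)} = 0 \left(4 + Z\right) = 0$)
$w = -81336$ ($w = 7 - \left(81343 - 0\right) = 7 - \left(81343 + 0\right) = 7 - 81343 = -81336$)
$f + w = 448154 - 81336 = 366818$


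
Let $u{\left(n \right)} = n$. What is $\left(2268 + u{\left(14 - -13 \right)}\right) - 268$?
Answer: $2027$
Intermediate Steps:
$\left(2268 + u{\left(14 - -13 \right)}\right) - 268 = \left(2268 + \left(14 - -13\right)\right) - 268 = \left(2268 + \left(14 + 13\right)\right) - 268 = \left(2268 + 27\right) - 268 = 2295 - 268 = 2027$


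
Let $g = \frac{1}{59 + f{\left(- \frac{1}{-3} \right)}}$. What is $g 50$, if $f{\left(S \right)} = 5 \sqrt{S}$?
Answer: $\frac{4425}{5209} - \frac{125 \sqrt{3}}{5209} \approx 0.80793$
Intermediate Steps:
$g = \frac{1}{59 + \frac{5 \sqrt{3}}{3}}$ ($g = \frac{1}{59 + 5 \sqrt{- \frac{1}{-3}}} = \frac{1}{59 + 5 \sqrt{\left(-1\right) \left(- \frac{1}{3}\right)}} = \frac{1}{59 + \frac{5}{\sqrt{3}}} = \frac{1}{59 + 5 \frac{\sqrt{3}}{3}} = \frac{1}{59 + \frac{5 \sqrt{3}}{3}} \approx 0.016159$)
$g 50 = \left(\frac{177}{10418} - \frac{5 \sqrt{3}}{10418}\right) 50 = \frac{4425}{5209} - \frac{125 \sqrt{3}}{5209}$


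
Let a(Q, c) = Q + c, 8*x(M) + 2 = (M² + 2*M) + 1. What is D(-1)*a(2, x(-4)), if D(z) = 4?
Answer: 23/2 ≈ 11.500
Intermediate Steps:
x(M) = -⅛ + M/4 + M²/8 (x(M) = -¼ + ((M² + 2*M) + 1)/8 = -¼ + (1 + M² + 2*M)/8 = -¼ + (⅛ + M/4 + M²/8) = -⅛ + M/4 + M²/8)
D(-1)*a(2, x(-4)) = 4*(2 + (-⅛ + (¼)*(-4) + (⅛)*(-4)²)) = 4*(2 + (-⅛ - 1 + (⅛)*16)) = 4*(2 + (-⅛ - 1 + 2)) = 4*(2 + 7/8) = 4*(23/8) = 23/2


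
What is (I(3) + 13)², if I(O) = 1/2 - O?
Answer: 441/4 ≈ 110.25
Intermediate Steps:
I(O) = ½ - O
(I(3) + 13)² = ((½ - 1*3) + 13)² = ((½ - 3) + 13)² = (-5/2 + 13)² = (21/2)² = 441/4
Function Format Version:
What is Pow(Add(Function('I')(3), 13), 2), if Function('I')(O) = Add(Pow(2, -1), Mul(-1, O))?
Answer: Rational(441, 4) ≈ 110.25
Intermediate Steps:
Function('I')(O) = Add(Rational(1, 2), Mul(-1, O))
Pow(Add(Function('I')(3), 13), 2) = Pow(Add(Add(Rational(1, 2), Mul(-1, 3)), 13), 2) = Pow(Add(Add(Rational(1, 2), -3), 13), 2) = Pow(Add(Rational(-5, 2), 13), 2) = Pow(Rational(21, 2), 2) = Rational(441, 4)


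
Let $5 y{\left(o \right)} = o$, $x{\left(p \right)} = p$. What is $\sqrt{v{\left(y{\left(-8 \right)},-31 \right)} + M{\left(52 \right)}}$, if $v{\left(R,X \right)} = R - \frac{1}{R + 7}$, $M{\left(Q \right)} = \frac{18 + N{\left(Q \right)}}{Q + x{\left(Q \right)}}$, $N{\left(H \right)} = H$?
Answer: $\frac{i \sqrt{1522365}}{1170} \approx 1.0546 i$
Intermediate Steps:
$y{\left(o \right)} = \frac{o}{5}$
$M{\left(Q \right)} = \frac{18 + Q}{2 Q}$ ($M{\left(Q \right)} = \frac{18 + Q}{Q + Q} = \frac{18 + Q}{2 Q}$)
$v{\left(R,X \right)} = R - \frac{1}{7 + R}$
$\sqrt{v{\left(y{\left(-8 \right)},-31 \right)} + M{\left(52 \right)}} = \sqrt{\frac{-1 + \left(\frac{1}{5} \left(-8\right)\right)^{2} + 7 \cdot \frac{1}{5} \left(-8\right)}{7 + \frac{1}{5} \left(-8\right)} + \frac{18 + 52}{2 \cdot 52}} = \sqrt{\frac{-1 + \left(- \frac{8}{5}\right)^{2} + 7 \left(- \frac{8}{5}\right)}{7 - \frac{8}{5}} + \frac{1}{2} \cdot \frac{1}{52} \cdot 70} = \sqrt{\frac{-1 + \frac{64}{25} - \frac{56}{5}}{\frac{27}{5}} + \frac{35}{52}} = \sqrt{\frac{5}{27} \left(- \frac{241}{25}\right) + \frac{35}{52}} = \sqrt{- \frac{241}{135} + \frac{35}{52}} = \sqrt{- \frac{7807}{7020}} = \frac{i \sqrt{1522365}}{1170}$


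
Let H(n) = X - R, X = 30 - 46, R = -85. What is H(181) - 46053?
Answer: -45984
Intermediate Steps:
X = -16
H(n) = 69 (H(n) = -16 - 1*(-85) = -16 + 85 = 69)
H(181) - 46053 = 69 - 46053 = -45984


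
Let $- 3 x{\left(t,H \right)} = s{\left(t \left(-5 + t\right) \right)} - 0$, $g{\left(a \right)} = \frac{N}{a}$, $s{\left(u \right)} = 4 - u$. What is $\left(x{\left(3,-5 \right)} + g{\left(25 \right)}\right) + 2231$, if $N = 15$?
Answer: $\frac{33424}{15} \approx 2228.3$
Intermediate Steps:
$g{\left(a \right)} = \frac{15}{a}$
$x{\left(t,H \right)} = - \frac{4}{3} + \frac{t \left(-5 + t\right)}{3}$ ($x{\left(t,H \right)} = - \frac{\left(4 - t \left(-5 + t\right)\right) - 0}{3} = - \frac{\left(4 - t \left(-5 + t\right)\right) + 0}{3} = - \frac{4 - t \left(-5 + t\right)}{3} = - \frac{4}{3} + \frac{t \left(-5 + t\right)}{3}$)
$\left(x{\left(3,-5 \right)} + g{\left(25 \right)}\right) + 2231 = \left(\left(- \frac{4}{3} + \frac{1}{3} \cdot 3 \left(-5 + 3\right)\right) + \frac{15}{25}\right) + 2231 = \left(\left(- \frac{4}{3} + \frac{1}{3} \cdot 3 \left(-2\right)\right) + 15 \cdot \frac{1}{25}\right) + 2231 = \left(\left(- \frac{4}{3} - 2\right) + \frac{3}{5}\right) + 2231 = \left(- \frac{10}{3} + \frac{3}{5}\right) + 2231 = - \frac{41}{15} + 2231 = \frac{33424}{15}$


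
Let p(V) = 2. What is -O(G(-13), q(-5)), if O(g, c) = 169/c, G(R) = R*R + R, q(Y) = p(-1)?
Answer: -169/2 ≈ -84.500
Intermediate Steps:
q(Y) = 2
G(R) = R + R² (G(R) = R² + R = R + R²)
-O(G(-13), q(-5)) = -169/2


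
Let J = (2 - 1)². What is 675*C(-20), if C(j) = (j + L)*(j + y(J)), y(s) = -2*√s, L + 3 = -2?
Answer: 371250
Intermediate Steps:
L = -5 (L = -3 - 2 = -5)
J = 1 (J = 1² = 1)
C(j) = (-5 + j)*(-2 + j) (C(j) = (j - 5)*(j - 2*√1) = (-5 + j)*(j - 2*1) = (-5 + j)*(j - 2) = (-5 + j)*(-2 + j))
675*C(-20) = 675*(10 + (-20)² - 7*(-20)) = 675*(10 + 400 + 140) = 675*550 = 371250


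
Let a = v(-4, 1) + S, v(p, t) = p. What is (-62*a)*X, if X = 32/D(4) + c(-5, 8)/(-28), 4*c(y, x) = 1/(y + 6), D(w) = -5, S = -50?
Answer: -3003993/140 ≈ -21457.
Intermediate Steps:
c(y, x) = 1/(4*(6 + y)) (c(y, x) = 1/(4*(y + 6)) = 1/(4*(6 + y)))
a = -54 (a = -4 - 50 = -54)
X = -3589/560 (X = 32/(-5) + (1/(4*(6 - 5)))/(-28) = 32*(-1/5) + ((1/4)/1)*(-1/28) = -32/5 + ((1/4)*1)*(-1/28) = -32/5 + (1/4)*(-1/28) = -32/5 - 1/112 = -3589/560 ≈ -6.4089)
(-62*a)*X = -62*(-54)*(-3589/560) = 3348*(-3589/560) = -3003993/140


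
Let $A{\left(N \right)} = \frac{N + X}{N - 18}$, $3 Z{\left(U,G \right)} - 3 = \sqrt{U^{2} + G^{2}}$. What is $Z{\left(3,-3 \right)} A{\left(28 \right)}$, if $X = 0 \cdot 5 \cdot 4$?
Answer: $\frac{14}{5} + \frac{14 \sqrt{2}}{5} \approx 6.7598$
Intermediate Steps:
$X = 0$ ($X = 0 \cdot 4 = 0$)
$Z{\left(U,G \right)} = 1 + \frac{\sqrt{G^{2} + U^{2}}}{3}$ ($Z{\left(U,G \right)} = 1 + \frac{\sqrt{U^{2} + G^{2}}}{3} = 1 + \frac{\sqrt{G^{2} + U^{2}}}{3}$)
$A{\left(N \right)} = \frac{N}{-18 + N}$ ($A{\left(N \right)} = \frac{N + 0}{N - 18} = \frac{N}{-18 + N}$)
$Z{\left(3,-3 \right)} A{\left(28 \right)} = \left(1 + \frac{\sqrt{\left(-3\right)^{2} + 3^{2}}}{3}\right) \frac{28}{-18 + 28} = \left(1 + \frac{\sqrt{9 + 9}}{3}\right) \frac{28}{10} = \left(1 + \frac{\sqrt{18}}{3}\right) 28 \cdot \frac{1}{10} = \left(1 + \frac{3 \sqrt{2}}{3}\right) \frac{14}{5} = \left(1 + \sqrt{2}\right) \frac{14}{5} = \frac{14}{5} + \frac{14 \sqrt{2}}{5}$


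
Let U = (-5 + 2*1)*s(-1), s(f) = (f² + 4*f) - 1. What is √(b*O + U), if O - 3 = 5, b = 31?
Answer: 2*√65 ≈ 16.125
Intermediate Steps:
s(f) = -1 + f² + 4*f
O = 8 (O = 3 + 5 = 8)
U = 12 (U = (-5 + 2*1)*(-1 + (-1)² + 4*(-1)) = (-5 + 2)*(-1 + 1 - 4) = -3*(-4) = 12)
√(b*O + U) = √(31*8 + 12) = √(248 + 12) = √260 = 2*√65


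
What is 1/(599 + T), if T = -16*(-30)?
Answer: 1/1079 ≈ 0.00092678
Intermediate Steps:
T = 480
1/(599 + T) = 1/(599 + 480) = 1/1079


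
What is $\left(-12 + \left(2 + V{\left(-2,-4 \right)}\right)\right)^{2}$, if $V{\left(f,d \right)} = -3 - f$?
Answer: $121$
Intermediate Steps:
$\left(-12 + \left(2 + V{\left(-2,-4 \right)}\right)\right)^{2} = \left(-12 + \left(2 - 1\right)\right)^{2} = \left(-12 + 1\right)^{2} = \left(-11\right)^{2} = 121$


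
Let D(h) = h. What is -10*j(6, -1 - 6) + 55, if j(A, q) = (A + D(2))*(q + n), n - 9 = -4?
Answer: 215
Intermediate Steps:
n = 5 (n = 9 - 4 = 5)
j(A, q) = (2 + A)*(5 + q) (j(A, q) = (A + 2)*(q + 5) = (2 + A)*(5 + q))
-10*j(6, -1 - 6) + 55 = -10*(10 + 2*(-1 - 6) + 5*6 + 6*(-1 - 6)) + 55 = -10*(10 + 2*(-7) + 30 + 6*(-7)) + 55 = -10*(10 - 14 + 30 - 42) + 55 = -10*(-16) + 55 = 160 + 55 = 215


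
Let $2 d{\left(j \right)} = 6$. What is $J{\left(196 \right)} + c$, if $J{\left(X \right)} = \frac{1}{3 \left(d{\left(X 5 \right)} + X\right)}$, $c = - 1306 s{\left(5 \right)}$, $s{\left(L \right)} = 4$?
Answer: $- \frac{3118727}{597} \approx -5224.0$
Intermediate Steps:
$d{\left(j \right)} = 3$ ($d{\left(j \right)} = \frac{1}{2} \cdot 6 = 3$)
$c = -5224$ ($c = \left(-1306\right) 4 = -5224$)
$J{\left(X \right)} = \frac{1}{9 + 3 X}$ ($J{\left(X \right)} = \frac{1}{3 \left(3 + X\right)} = \frac{1}{9 + 3 X}$)
$J{\left(196 \right)} + c = \frac{1}{3 \left(3 + 196\right)} - 5224 = \frac{1}{3 \cdot 199} - 5224 = \frac{1}{3} \cdot \frac{1}{199} - 5224 = \frac{1}{597} - 5224 = - \frac{3118727}{597}$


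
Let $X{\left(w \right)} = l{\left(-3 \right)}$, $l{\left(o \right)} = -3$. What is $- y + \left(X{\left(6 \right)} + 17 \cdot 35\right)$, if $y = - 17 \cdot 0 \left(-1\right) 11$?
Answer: $592$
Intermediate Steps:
$X{\left(w \right)} = -3$
$y = 0$ ($y = \left(-17\right) 0 \cdot 11 = 0 \cdot 11 = 0$)
$- y + \left(X{\left(6 \right)} + 17 \cdot 35\right) = \left(-1\right) 0 + \left(-3 + 17 \cdot 35\right) = 0 + \left(-3 + 595\right) = 0 + 592 = 592$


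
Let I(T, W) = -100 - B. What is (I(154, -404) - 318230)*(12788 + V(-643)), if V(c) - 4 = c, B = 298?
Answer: -3871011572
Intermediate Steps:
I(T, W) = -398 (I(T, W) = -100 - 1*298 = -100 - 298 = -398)
V(c) = 4 + c
(I(154, -404) - 318230)*(12788 + V(-643)) = (-398 - 318230)*(12788 + (4 - 643)) = -318628*(12788 - 639) = -318628*12149 = -3871011572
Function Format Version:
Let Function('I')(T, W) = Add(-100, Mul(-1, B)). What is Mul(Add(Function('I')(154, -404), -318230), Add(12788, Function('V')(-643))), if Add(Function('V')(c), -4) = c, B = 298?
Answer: -3871011572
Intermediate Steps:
Function('I')(T, W) = -398 (Function('I')(T, W) = Add(-100, Mul(-1, 298)) = Add(-100, -298) = -398)
Function('V')(c) = Add(4, c)
Mul(Add(Function('I')(154, -404), -318230), Add(12788, Function('V')(-643))) = Mul(Add(-398, -318230), Add(12788, Add(4, -643))) = Mul(-318628, Add(12788, -639)) = Mul(-318628, 12149) = -3871011572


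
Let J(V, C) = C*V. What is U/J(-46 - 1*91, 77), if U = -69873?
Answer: 69873/10549 ≈ 6.6237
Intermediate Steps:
U/J(-46 - 1*91, 77) = -69873*1/(77*(-46 - 1*91)) = -69873*1/(77*(-46 - 91)) = -69873/(77*(-137)) = -69873/(-10549) = -69873*(-1/10549) = 69873/10549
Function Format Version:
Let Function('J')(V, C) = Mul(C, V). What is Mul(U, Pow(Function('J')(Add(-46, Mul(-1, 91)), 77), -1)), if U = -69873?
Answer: Rational(69873, 10549) ≈ 6.6237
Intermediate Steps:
Mul(U, Pow(Function('J')(Add(-46, Mul(-1, 91)), 77), -1)) = Mul(-69873, Pow(Mul(77, Add(-46, Mul(-1, 91))), -1)) = Mul(-69873, Pow(Mul(77, Add(-46, -91)), -1)) = Mul(-69873, Pow(Mul(77, -137), -1)) = Mul(-69873, Pow(-10549, -1)) = Mul(-69873, Rational(-1, 10549)) = Rational(69873, 10549)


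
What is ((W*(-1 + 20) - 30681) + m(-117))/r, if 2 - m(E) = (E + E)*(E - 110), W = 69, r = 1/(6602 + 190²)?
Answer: -3522317172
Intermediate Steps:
r = 1/42702 (r = 1/(6602 + 36100) = 1/42702 ≈ 2.3418e-5)
m(E) = 2 - 2*E*(-110 + E) (m(E) = 2 - (E + E)*(E - 110) = 2 - 2*E*(-110 + E))
((W*(-1 + 20) - 30681) + m(-117))/r = ((69*(-1 + 20) - 30681) + (2 - 2*(-117)² + 220*(-117)))/(1/42702) = ((69*19 - 30681) + (2 - 2*13689 - 25740))*42702 = ((1311 - 30681) + (2 - 27378 - 25740))*42702 = (-29370 - 53116)*42702 = -82486*42702 = -3522317172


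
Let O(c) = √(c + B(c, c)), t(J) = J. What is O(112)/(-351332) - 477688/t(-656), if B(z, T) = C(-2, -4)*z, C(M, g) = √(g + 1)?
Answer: 59711/82 - √(7 + 7*I*√3)/87833 ≈ 728.18 - 2.13e-5*I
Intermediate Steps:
C(M, g) = √(1 + g)
B(z, T) = I*z*√3 (B(z, T) = √(1 - 4)*z = √(-3)*z = (I*√3)*z = I*z*√3)
O(c) = √(c + I*c*√3)
O(112)/(-351332) - 477688/t(-656) = √(112*(1 + I*√3))/(-351332) - 477688/(-656) = √(112 + 112*I*√3)*(-1/351332) - 477688*(-1/656) = -√(112 + 112*I*√3)/351332 + 59711/82 = 59711/82 - √(112 + 112*I*√3)/351332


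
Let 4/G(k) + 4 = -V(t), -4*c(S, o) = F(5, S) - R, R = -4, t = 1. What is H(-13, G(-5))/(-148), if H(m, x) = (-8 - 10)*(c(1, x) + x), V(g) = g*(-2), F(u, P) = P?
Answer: -117/296 ≈ -0.39527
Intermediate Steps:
V(g) = -2*g
c(S, o) = -1 - S/4 (c(S, o) = -(S - 1*(-4))/4 = -(S + 4)/4 = -(4 + S)/4 = -1 - S/4)
G(k) = -2 (G(k) = 4/(-4 - (-2)) = 4/(-4 - 1*(-2)) = 4/(-4 + 2) = 4/(-2) = 4*(-½) = -2)
H(m, x) = 45/2 - 18*x (H(m, x) = (-8 - 10)*((-1 - ¼*1) + x) = -18*((-1 - ¼) + x) = -18*(-5/4 + x) = 45/2 - 18*x)
H(-13, G(-5))/(-148) = (45/2 - 18*(-2))/(-148) = (45/2 + 36)*(-1/148) = (117/2)*(-1/148) = -117/296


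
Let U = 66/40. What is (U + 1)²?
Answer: 2809/400 ≈ 7.0225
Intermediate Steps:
U = 33/20 (U = 66*(1/40) = 33/20 ≈ 1.6500)
(U + 1)² = (33/20 + 1)² = (53/20)² = 2809/400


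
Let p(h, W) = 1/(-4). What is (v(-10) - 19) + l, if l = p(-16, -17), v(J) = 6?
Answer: -53/4 ≈ -13.250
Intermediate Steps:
p(h, W) = -1/4
l = -1/4 ≈ -0.25000
(v(-10) - 19) + l = (6 - 19) - 1/4 = -13 - 1/4 = -53/4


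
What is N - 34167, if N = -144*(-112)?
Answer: -18039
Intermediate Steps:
N = 16128
N - 34167 = 16128 - 34167 = -18039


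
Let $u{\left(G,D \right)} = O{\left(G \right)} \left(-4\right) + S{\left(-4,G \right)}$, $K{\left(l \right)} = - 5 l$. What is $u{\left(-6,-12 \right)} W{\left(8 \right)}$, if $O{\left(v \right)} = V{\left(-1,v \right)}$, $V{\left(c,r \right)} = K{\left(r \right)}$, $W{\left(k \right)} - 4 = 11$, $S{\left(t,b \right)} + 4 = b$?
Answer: $-1950$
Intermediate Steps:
$S{\left(t,b \right)} = -4 + b$
$W{\left(k \right)} = 15$ ($W{\left(k \right)} = 4 + 11 = 15$)
$V{\left(c,r \right)} = - 5 r$
$O{\left(v \right)} = - 5 v$
$u{\left(G,D \right)} = -4 + 21 G$ ($u{\left(G,D \right)} = - 5 G \left(-4\right) + \left(-4 + G\right) = 20 G + \left(-4 + G\right) = -4 + 21 G$)
$u{\left(-6,-12 \right)} W{\left(8 \right)} = \left(-4 + 21 \left(-6\right)\right) 15 = \left(-4 - 126\right) 15 = \left(-130\right) 15 = -1950$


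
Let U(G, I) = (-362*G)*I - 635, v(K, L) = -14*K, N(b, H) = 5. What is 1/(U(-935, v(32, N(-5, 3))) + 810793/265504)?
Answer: -265504/40259750002487 ≈ -6.5948e-9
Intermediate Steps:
U(G, I) = -635 - 362*G*I (U(G, I) = -362*G*I - 635 = -635 - 362*G*I)
1/(U(-935, v(32, N(-5, 3))) + 810793/265504) = 1/((-635 - 362*(-935)*(-14*32)) + 810793/265504) = 1/((-635 - 362*(-935)*(-448)) + 810793*(1/265504)) = 1/((-635 - 151634560) + 810793/265504) = 1/(-151635195 + 810793/265504) = 1/(-40259750002487/265504) = -265504/40259750002487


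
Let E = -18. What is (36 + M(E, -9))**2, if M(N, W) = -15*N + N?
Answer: 82944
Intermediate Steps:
M(N, W) = -14*N
(36 + M(E, -9))**2 = (36 - 14*(-18))**2 = (36 + 252)**2 = 288**2 = 82944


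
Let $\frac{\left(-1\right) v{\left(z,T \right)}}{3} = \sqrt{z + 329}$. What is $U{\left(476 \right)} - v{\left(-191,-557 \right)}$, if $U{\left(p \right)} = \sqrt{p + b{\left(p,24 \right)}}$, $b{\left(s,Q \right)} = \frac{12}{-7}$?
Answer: $3 \sqrt{138} + \frac{2 \sqrt{5810}}{7} \approx 57.02$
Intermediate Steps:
$b{\left(s,Q \right)} = - \frac{12}{7}$ ($b{\left(s,Q \right)} = 12 \left(- \frac{1}{7}\right) = - \frac{12}{7}$)
$U{\left(p \right)} = \sqrt{- \frac{12}{7} + p}$ ($U{\left(p \right)} = \sqrt{p - \frac{12}{7}} = \sqrt{- \frac{12}{7} + p}$)
$v{\left(z,T \right)} = - 3 \sqrt{329 + z}$ ($v{\left(z,T \right)} = - 3 \sqrt{z + 329} = - 3 \sqrt{329 + z}$)
$U{\left(476 \right)} - v{\left(-191,-557 \right)} = \frac{\sqrt{-84 + 49 \cdot 476}}{7} - - 3 \sqrt{329 - 191} = \frac{\sqrt{-84 + 23324}}{7} - - 3 \sqrt{138} = \frac{\sqrt{23240}}{7} + 3 \sqrt{138} = \frac{2 \sqrt{5810}}{7} + 3 \sqrt{138} = 3 \sqrt{138} + \frac{2 \sqrt{5810}}{7}$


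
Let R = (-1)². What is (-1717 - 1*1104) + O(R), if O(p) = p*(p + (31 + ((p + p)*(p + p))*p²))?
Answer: -2785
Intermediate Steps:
R = 1
O(p) = p*(31 + p + 4*p⁴) (O(p) = p*(p + (31 + ((2*p)*(2*p))*p²)) = p*(p + (31 + (4*p²)*p²)) = p*(p + (31 + 4*p⁴)) = p*(31 + p + 4*p⁴))
(-1717 - 1*1104) + O(R) = (-1717 - 1*1104) + 1*(31 + 1 + 4*1⁴) = (-1717 - 1104) + 1*(31 + 1 + 4*1) = -2821 + 1*(31 + 1 + 4) = -2821 + 1*36 = -2821 + 36 = -2785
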